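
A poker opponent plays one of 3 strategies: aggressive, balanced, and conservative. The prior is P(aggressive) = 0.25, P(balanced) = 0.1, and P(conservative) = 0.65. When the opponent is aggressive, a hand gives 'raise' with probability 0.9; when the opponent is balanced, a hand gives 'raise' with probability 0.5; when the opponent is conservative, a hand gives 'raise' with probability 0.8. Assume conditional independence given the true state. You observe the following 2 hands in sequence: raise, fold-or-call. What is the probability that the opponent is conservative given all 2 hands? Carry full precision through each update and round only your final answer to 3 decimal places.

0.686

After 'raise': normaliser = 0.9·0.2500 + 0.5·0.1000 + 0.8·0.6500; P(aggressive) ≈ 0.2830, P(balanced) ≈ 0.0629, P(conservative) ≈ 0.6541
After 'fold-or-call': normaliser = 0.1·0.2830 + 0.5·0.0629 + 0.2·0.6541; P(aggressive) ≈ 0.1485, P(balanced) ≈ 0.1650, P(conservative) ≈ 0.6865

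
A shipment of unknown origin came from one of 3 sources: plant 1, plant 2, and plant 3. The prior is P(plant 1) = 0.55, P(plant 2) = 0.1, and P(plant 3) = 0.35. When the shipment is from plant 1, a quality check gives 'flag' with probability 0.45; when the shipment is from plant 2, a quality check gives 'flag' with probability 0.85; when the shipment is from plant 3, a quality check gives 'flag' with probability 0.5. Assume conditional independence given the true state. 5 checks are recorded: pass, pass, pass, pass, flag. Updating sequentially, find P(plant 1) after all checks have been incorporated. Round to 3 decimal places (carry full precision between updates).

After 'pass': normaliser = 0.55·0.5500 + 0.15·0.1000 + 0.5·0.3500; P(plant 1) ≈ 0.6142, P(plant 2) ≈ 0.0305, P(plant 3) ≈ 0.3553
After 'pass': normaliser = 0.55·0.6142 + 0.15·0.0305 + 0.5·0.3553; P(plant 1) ≈ 0.6496, P(plant 2) ≈ 0.0088, P(plant 3) ≈ 0.3416
After 'pass': normaliser = 0.55·0.6496 + 0.15·0.0088 + 0.5·0.3416; P(plant 1) ≈ 0.6749, P(plant 2) ≈ 0.0025, P(plant 3) ≈ 0.3227
After 'pass': normaliser = 0.55·0.6749 + 0.15·0.0025 + 0.5·0.3227; P(plant 1) ≈ 0.6965, P(plant 2) ≈ 0.0007, P(plant 3) ≈ 0.3028
After 'flag': normaliser = 0.45·0.6965 + 0.85·0.0007 + 0.5·0.3028; P(plant 1) ≈ 0.6735, P(plant 2) ≈ 0.0013, P(plant 3) ≈ 0.3252

0.673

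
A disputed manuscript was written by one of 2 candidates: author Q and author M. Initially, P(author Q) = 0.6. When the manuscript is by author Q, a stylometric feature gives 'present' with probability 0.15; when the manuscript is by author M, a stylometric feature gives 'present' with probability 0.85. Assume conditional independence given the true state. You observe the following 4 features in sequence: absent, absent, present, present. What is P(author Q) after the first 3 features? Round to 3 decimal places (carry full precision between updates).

After 'absent': P(author Q) = 0.85·0.6000 / (0.85·0.6000 + 0.15·0.4000) ≈ 0.8947
After 'absent': P(author Q) = 0.85·0.8947 / (0.85·0.8947 + 0.15·0.1053) ≈ 0.9797
After 'present': P(author Q) = 0.15·0.9797 / (0.15·0.9797 + 0.85·0.0203) ≈ 0.8947

0.895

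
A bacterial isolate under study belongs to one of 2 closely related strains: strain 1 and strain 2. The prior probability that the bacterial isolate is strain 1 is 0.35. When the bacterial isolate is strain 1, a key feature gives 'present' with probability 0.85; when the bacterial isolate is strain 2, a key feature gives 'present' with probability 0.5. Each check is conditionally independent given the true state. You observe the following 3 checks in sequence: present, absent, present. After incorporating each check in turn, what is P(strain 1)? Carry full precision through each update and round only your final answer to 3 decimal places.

0.318

After 'present': P(strain 1) = 0.85·0.3500 / (0.85·0.3500 + 0.5·0.6500) ≈ 0.4779
After 'absent': P(strain 1) = 0.15·0.4779 / (0.15·0.4779 + 0.5·0.5221) ≈ 0.2154
After 'present': P(strain 1) = 0.85·0.2154 / (0.85·0.2154 + 0.5·0.7846) ≈ 0.3183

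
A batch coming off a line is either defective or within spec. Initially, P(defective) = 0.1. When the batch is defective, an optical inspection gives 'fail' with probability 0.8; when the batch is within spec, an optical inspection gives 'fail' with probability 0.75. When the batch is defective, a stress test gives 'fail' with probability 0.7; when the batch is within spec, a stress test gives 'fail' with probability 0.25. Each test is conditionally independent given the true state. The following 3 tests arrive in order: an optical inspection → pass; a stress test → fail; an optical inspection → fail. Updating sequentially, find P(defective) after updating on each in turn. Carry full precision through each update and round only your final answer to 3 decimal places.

0.210

Each posterior becomes the prior for the next update.
After an optical inspection='pass': P(defective) = 0.2·0.1000 / (0.2·0.1000 + 0.25·0.9000) ≈ 0.0816
After a stress test='fail': P(defective) = 0.7·0.0816 / (0.7·0.0816 + 0.25·0.9184) ≈ 0.1993
After an optical inspection='fail': P(defective) = 0.8·0.1993 / (0.8·0.1993 + 0.75·0.8007) ≈ 0.2098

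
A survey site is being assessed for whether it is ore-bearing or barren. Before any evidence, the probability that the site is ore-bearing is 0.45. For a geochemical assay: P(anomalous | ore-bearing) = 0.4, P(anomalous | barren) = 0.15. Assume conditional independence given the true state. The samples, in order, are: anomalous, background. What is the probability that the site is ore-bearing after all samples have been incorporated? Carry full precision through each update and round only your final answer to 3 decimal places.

Each posterior becomes the prior for the next update.
After 'anomalous': P(ore) = 0.4·0.4500 / (0.4·0.4500 + 0.15·0.5500) ≈ 0.6857
After 'background': P(ore) = 0.6·0.6857 / (0.6·0.6857 + 0.85·0.3143) ≈ 0.6063

0.606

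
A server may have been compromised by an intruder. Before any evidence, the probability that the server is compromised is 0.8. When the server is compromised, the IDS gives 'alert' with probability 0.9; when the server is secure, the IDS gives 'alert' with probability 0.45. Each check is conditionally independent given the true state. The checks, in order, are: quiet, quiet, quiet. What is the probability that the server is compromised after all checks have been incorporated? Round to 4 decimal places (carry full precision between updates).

After 'quiet': P(compromised) = 0.1·0.8000 / (0.1·0.8000 + 0.55·0.2000) ≈ 0.4211
After 'quiet': P(compromised) = 0.1·0.4211 / (0.1·0.4211 + 0.55·0.5789) ≈ 0.1168
After 'quiet': P(compromised) = 0.1·0.1168 / (0.1·0.1168 + 0.55·0.8832) ≈ 0.0235

0.0235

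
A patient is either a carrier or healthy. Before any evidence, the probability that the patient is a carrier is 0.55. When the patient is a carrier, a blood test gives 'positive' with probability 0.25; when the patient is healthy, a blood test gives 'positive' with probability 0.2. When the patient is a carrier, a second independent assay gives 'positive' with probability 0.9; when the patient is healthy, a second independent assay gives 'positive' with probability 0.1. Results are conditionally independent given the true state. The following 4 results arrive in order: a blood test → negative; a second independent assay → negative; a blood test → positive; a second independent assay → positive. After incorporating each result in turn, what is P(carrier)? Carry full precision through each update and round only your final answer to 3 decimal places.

0.589

After a blood test='negative': P(carrier) = 0.75·0.5500 / (0.75·0.5500 + 0.8·0.4500) ≈ 0.5340
After a second independent assay='negative': P(carrier) = 0.1·0.5340 / (0.1·0.5340 + 0.9·0.4660) ≈ 0.1129
After a blood test='positive': P(carrier) = 0.25·0.1129 / (0.25·0.1129 + 0.2·0.8871) ≈ 0.1373
After a second independent assay='positive': P(carrier) = 0.9·0.1373 / (0.9·0.1373 + 0.1·0.8627) ≈ 0.5889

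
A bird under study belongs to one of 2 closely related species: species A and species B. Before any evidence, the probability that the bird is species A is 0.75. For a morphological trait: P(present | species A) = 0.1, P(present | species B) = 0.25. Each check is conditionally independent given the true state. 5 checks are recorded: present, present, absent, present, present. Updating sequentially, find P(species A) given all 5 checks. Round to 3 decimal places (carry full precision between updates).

0.084

After 'present': P(species A) = 0.1·0.7500 / (0.1·0.7500 + 0.25·0.2500) ≈ 0.5455
After 'present': P(species A) = 0.1·0.5455 / (0.1·0.5455 + 0.25·0.4545) ≈ 0.3243
After 'absent': P(species A) = 0.9·0.3243 / (0.9·0.3243 + 0.75·0.6757) ≈ 0.3655
After 'present': P(species A) = 0.1·0.3655 / (0.1·0.3655 + 0.25·0.6345) ≈ 0.1873
After 'present': P(species A) = 0.1·0.1873 / (0.1·0.1873 + 0.25·0.8127) ≈ 0.0844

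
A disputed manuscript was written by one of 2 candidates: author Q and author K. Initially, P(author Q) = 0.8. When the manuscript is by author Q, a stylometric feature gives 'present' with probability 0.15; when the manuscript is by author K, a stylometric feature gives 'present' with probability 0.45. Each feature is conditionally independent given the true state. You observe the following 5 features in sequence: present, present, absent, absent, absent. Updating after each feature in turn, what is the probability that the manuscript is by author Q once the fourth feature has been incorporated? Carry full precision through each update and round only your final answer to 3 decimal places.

After 'present': P(author Q) = 0.15·0.8000 / (0.15·0.8000 + 0.45·0.2000) ≈ 0.5714
After 'present': P(author Q) = 0.15·0.5714 / (0.15·0.5714 + 0.45·0.4286) ≈ 0.3077
After 'absent': P(author Q) = 0.85·0.3077 / (0.85·0.3077 + 0.55·0.6923) ≈ 0.4072
After 'absent': P(author Q) = 0.85·0.4072 / (0.85·0.4072 + 0.55·0.5928) ≈ 0.5149

0.515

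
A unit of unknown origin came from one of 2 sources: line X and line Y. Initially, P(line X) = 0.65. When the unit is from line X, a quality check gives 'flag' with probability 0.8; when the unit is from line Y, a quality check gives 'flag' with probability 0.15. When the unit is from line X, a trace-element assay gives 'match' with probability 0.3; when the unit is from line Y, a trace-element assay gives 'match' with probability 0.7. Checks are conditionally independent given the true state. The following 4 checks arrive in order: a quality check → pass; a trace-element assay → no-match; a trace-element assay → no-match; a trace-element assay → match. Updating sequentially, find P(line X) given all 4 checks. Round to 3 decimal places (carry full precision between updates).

0.505

After a quality check='pass': P(line X) = 0.2·0.6500 / (0.2·0.6500 + 0.85·0.3500) ≈ 0.3041
After a trace-element assay='no-match': P(line X) = 0.7·0.3041 / (0.7·0.3041 + 0.3·0.6959) ≈ 0.5049
After a trace-element assay='no-match': P(line X) = 0.7·0.5049 / (0.7·0.5049 + 0.3·0.4951) ≈ 0.7041
After a trace-element assay='match': P(line X) = 0.3·0.7041 / (0.3·0.7041 + 0.7·0.2959) ≈ 0.5049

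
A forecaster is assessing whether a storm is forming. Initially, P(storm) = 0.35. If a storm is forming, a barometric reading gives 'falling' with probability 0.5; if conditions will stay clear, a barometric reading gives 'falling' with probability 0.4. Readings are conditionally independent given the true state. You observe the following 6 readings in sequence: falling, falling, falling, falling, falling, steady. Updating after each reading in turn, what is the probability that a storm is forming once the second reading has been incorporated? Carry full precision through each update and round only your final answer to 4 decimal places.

0.4569

Each posterior becomes the prior for the next update.
After 'falling': P(storm) = 0.5·0.3500 / (0.5·0.3500 + 0.4·0.6500) ≈ 0.4023
After 'falling': P(storm) = 0.5·0.4023 / (0.5·0.4023 + 0.4·0.5977) ≈ 0.4569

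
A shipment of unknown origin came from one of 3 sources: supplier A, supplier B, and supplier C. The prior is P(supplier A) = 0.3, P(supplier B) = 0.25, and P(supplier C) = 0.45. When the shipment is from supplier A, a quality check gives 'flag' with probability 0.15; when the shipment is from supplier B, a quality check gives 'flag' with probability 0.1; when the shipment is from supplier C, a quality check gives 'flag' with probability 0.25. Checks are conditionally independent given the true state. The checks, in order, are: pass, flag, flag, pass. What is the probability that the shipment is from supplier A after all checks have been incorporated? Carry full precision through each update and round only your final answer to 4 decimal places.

0.2146

Apply Bayes' rule sequentially, carrying P(supplier A) forward.
After 'pass': normaliser = 0.85·0.3000 + 0.9·0.2500 + 0.75·0.4500; P(supplier A) ≈ 0.3119, P(supplier B) ≈ 0.2752, P(supplier C) ≈ 0.4128
After 'flag': normaliser = 0.15·0.3119 + 0.1·0.2752 + 0.25·0.4128; P(supplier A) ≈ 0.2636, P(supplier B) ≈ 0.1550, P(supplier C) ≈ 0.5814
After 'flag': normaliser = 0.15·0.2636 + 0.1·0.1550 + 0.25·0.5814; P(supplier A) ≈ 0.1973, P(supplier B) ≈ 0.0774, P(supplier C) ≈ 0.7253
After 'pass': normaliser = 0.85·0.1973 + 0.9·0.0774 + 0.75·0.7253; P(supplier A) ≈ 0.2146, P(supplier B) ≈ 0.0891, P(supplier C) ≈ 0.6962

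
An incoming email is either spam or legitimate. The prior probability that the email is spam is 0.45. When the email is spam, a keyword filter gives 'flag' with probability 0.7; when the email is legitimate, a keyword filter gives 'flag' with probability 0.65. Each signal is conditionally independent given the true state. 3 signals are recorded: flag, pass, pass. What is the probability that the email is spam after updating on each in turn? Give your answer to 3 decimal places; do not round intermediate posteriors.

After 'flag': P(spam) = 0.7·0.4500 / (0.7·0.4500 + 0.65·0.5500) ≈ 0.4684
After 'pass': P(spam) = 0.3·0.4684 / (0.3·0.4684 + 0.35·0.5316) ≈ 0.4303
After 'pass': P(spam) = 0.3·0.4303 / (0.3·0.4303 + 0.35·0.5697) ≈ 0.3930

0.393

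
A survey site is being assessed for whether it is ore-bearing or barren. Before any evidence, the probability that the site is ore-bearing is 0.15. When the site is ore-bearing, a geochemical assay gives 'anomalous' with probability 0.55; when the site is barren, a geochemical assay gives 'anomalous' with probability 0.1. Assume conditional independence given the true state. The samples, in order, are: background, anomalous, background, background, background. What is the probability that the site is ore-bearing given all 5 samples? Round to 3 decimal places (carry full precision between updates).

After 'background': P(ore) = 0.45·0.1500 / (0.45·0.1500 + 0.9·0.8500) ≈ 0.0811
After 'anomalous': P(ore) = 0.55·0.0811 / (0.55·0.0811 + 0.1·0.9189) ≈ 0.3267
After 'background': P(ore) = 0.45·0.3267 / (0.45·0.3267 + 0.9·0.6733) ≈ 0.1953
After 'background': P(ore) = 0.45·0.1953 / (0.45·0.1953 + 0.9·0.8047) ≈ 0.1082
After 'background': P(ore) = 0.45·0.1082 / (0.45·0.1082 + 0.9·0.8918) ≈ 0.0572

0.057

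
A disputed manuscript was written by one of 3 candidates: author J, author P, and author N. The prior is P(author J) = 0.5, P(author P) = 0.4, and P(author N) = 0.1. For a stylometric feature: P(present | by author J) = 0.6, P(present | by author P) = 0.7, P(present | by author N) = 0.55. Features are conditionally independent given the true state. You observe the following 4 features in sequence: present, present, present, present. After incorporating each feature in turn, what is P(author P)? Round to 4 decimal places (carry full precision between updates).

After 'present': normaliser = 0.6·0.5000 + 0.7·0.4000 + 0.55·0.1000; P(author J) ≈ 0.4724, P(author P) ≈ 0.4409, P(author N) ≈ 0.0866
After 'present': normaliser = 0.6·0.4724 + 0.7·0.4409 + 0.55·0.0866; P(author J) ≈ 0.4431, P(author P) ≈ 0.4825, P(author N) ≈ 0.0745
After 'present': normaliser = 0.6·0.4431 + 0.7·0.4825 + 0.55·0.0745; P(author J) ≈ 0.4125, P(author P) ≈ 0.5240, P(author N) ≈ 0.0635
After 'present': normaliser = 0.6·0.4125 + 0.7·0.5240 + 0.55·0.0635; P(author J) ≈ 0.3812, P(author P) ≈ 0.5650, P(author N) ≈ 0.0538

0.5650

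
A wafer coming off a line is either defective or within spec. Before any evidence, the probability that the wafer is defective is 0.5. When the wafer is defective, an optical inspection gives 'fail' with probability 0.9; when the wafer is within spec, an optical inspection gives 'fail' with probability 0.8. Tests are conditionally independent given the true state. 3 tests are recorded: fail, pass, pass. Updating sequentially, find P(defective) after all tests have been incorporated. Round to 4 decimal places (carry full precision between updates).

0.2195

After 'fail': P(defective) = 0.9·0.5000 / (0.9·0.5000 + 0.8·0.5000) ≈ 0.5294
After 'pass': P(defective) = 0.1·0.5294 / (0.1·0.5294 + 0.2·0.4706) ≈ 0.3600
After 'pass': P(defective) = 0.1·0.3600 / (0.1·0.3600 + 0.2·0.6400) ≈ 0.2195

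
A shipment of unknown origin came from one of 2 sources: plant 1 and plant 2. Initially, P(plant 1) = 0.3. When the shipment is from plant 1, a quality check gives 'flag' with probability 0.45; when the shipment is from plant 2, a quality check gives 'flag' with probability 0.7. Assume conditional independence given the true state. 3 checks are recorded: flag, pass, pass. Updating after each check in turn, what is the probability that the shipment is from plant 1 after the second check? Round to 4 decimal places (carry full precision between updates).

After 'flag': P(plant 1) = 0.45·0.3000 / (0.45·0.3000 + 0.7·0.7000) ≈ 0.2160
After 'pass': P(plant 1) = 0.55·0.2160 / (0.55·0.2160 + 0.3·0.7840) ≈ 0.3356

0.3356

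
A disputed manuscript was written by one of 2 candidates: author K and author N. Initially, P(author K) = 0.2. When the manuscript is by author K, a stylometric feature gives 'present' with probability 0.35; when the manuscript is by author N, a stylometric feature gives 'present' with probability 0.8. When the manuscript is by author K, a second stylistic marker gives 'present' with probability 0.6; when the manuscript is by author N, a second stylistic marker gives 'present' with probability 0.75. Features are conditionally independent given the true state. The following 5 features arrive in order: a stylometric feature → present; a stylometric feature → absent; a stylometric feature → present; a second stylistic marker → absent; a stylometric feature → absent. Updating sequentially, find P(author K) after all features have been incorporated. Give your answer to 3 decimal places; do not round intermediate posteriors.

After a stylometric feature='present': P(author K) = 0.35·0.2000 / (0.35·0.2000 + 0.8·0.8000) ≈ 0.0986
After a stylometric feature='absent': P(author K) = 0.65·0.0986 / (0.65·0.0986 + 0.2·0.9014) ≈ 0.2622
After a stylometric feature='present': P(author K) = 0.35·0.2622 / (0.35·0.2622 + 0.8·0.7378) ≈ 0.1346
After a second stylistic marker='absent': P(author K) = 0.4·0.1346 / (0.4·0.1346 + 0.25·0.8654) ≈ 0.1992
After a stylometric feature='absent': P(author K) = 0.65·0.1992 / (0.65·0.1992 + 0.2·0.8008) ≈ 0.4471

0.447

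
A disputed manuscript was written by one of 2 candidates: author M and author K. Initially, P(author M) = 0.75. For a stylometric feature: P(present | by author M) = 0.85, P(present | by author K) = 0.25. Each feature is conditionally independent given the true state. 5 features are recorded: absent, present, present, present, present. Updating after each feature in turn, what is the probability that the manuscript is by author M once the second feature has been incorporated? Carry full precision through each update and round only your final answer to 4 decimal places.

After 'absent': P(author M) = 0.15·0.7500 / (0.15·0.7500 + 0.75·0.2500) ≈ 0.3750
After 'present': P(author M) = 0.85·0.3750 / (0.85·0.3750 + 0.25·0.6250) ≈ 0.6711

0.6711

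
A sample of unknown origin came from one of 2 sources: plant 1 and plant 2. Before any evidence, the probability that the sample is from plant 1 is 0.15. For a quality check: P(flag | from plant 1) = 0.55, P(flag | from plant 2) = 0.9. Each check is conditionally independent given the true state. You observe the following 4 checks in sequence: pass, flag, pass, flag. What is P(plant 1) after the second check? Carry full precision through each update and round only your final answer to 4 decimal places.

0.3267

Apply Bayes' rule sequentially, carrying P(plant 1) forward.
After 'pass': P(plant 1) = 0.45·0.1500 / (0.45·0.1500 + 0.1·0.8500) ≈ 0.4426
After 'flag': P(plant 1) = 0.55·0.4426 / (0.55·0.4426 + 0.9·0.5574) ≈ 0.3267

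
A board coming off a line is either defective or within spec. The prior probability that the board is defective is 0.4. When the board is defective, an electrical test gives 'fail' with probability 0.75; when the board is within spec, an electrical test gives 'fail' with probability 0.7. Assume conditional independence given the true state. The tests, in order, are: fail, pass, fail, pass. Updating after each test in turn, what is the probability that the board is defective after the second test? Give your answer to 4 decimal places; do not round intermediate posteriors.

0.3731

Apply Bayes' rule sequentially, carrying P(defective) forward.
After 'fail': P(defective) = 0.75·0.4000 / (0.75·0.4000 + 0.7·0.6000) ≈ 0.4167
After 'pass': P(defective) = 0.25·0.4167 / (0.25·0.4167 + 0.3·0.5833) ≈ 0.3731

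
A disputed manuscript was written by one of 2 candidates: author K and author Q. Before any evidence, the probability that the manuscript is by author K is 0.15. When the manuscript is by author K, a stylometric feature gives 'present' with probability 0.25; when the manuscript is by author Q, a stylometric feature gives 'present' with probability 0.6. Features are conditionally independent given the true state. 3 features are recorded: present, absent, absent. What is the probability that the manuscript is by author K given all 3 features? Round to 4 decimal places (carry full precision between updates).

0.2054

After 'present': P(author K) = 0.25·0.1500 / (0.25·0.1500 + 0.6·0.8500) ≈ 0.0685
After 'absent': P(author K) = 0.75·0.0685 / (0.75·0.0685 + 0.4·0.9315) ≈ 0.1212
After 'absent': P(author K) = 0.75·0.1212 / (0.75·0.1212 + 0.4·0.8788) ≈ 0.2054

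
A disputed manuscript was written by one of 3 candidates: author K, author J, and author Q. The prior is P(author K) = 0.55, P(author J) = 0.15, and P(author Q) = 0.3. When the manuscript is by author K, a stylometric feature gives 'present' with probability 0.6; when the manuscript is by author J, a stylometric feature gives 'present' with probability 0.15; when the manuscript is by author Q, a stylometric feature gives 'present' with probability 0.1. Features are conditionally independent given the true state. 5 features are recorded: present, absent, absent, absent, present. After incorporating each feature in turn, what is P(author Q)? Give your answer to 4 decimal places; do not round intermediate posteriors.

Apply Bayes' rule sequentially, carrying P(author Q) forward.
After 'present': normaliser = 0.6·0.5500 + 0.15·0.1500 + 0.1·0.3000; P(author K) ≈ 0.8627, P(author J) ≈ 0.0588, P(author Q) ≈ 0.0784
After 'absent': normaliser = 0.4·0.8627 + 0.85·0.0588 + 0.9·0.0784; P(author K) ≈ 0.7411, P(author J) ≈ 0.1074, P(author Q) ≈ 0.1516
After 'absent': normaliser = 0.4·0.7411 + 0.85·0.1074 + 0.9·0.1516; P(author K) ≈ 0.5656, P(author J) ≈ 0.1741, P(author Q) ≈ 0.2603
After 'absent': normaliser = 0.4·0.5656 + 0.85·0.1741 + 0.9·0.2603; P(author K) ≈ 0.3718, P(author J) ≈ 0.2432, P(author Q) ≈ 0.3850
After 'present': normaliser = 0.6·0.3718 + 0.15·0.2432 + 0.1·0.3850; P(author K) ≈ 0.7484, P(author J) ≈ 0.1224, P(author Q) ≈ 0.1292

0.1292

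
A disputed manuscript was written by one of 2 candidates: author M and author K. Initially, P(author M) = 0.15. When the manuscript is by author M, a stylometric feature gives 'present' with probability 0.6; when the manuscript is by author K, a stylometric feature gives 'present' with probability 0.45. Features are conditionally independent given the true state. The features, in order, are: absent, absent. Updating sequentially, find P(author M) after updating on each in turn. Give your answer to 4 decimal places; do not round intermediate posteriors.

After 'absent': P(author M) = 0.4·0.1500 / (0.4·0.1500 + 0.55·0.8500) ≈ 0.1137
After 'absent': P(author M) = 0.4·0.1137 / (0.4·0.1137 + 0.55·0.8863) ≈ 0.0854

0.0854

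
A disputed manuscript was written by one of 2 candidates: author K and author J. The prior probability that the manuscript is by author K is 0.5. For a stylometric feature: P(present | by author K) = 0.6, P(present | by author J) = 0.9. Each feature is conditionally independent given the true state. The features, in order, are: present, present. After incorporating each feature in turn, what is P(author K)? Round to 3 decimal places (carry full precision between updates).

0.308

After 'present': P(author K) = 0.6·0.5000 / (0.6·0.5000 + 0.9·0.5000) ≈ 0.4000
After 'present': P(author K) = 0.6·0.4000 / (0.6·0.4000 + 0.9·0.6000) ≈ 0.3077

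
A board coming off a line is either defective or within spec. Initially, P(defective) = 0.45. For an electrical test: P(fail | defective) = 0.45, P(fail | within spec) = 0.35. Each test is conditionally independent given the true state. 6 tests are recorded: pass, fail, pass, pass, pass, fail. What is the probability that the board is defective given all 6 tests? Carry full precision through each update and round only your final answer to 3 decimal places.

0.409

After 'pass': P(defective) = 0.55·0.4500 / (0.55·0.4500 + 0.65·0.5500) ≈ 0.4091
After 'fail': P(defective) = 0.45·0.4091 / (0.45·0.4091 + 0.35·0.5909) ≈ 0.4709
After 'pass': P(defective) = 0.55·0.4709 / (0.55·0.4709 + 0.65·0.5291) ≈ 0.4296
After 'pass': P(defective) = 0.55·0.4296 / (0.55·0.4296 + 0.65·0.5704) ≈ 0.3892
After 'pass': P(defective) = 0.55·0.3892 / (0.55·0.3892 + 0.65·0.6108) ≈ 0.3503
After 'fail': P(defective) = 0.45·0.3503 / (0.45·0.3503 + 0.35·0.6497) ≈ 0.4094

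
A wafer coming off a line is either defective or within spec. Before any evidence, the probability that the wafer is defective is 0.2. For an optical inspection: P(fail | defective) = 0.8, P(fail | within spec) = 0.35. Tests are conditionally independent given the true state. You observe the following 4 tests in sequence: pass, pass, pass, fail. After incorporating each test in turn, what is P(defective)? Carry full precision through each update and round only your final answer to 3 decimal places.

After 'pass': P(defective) = 0.2·0.2000 / (0.2·0.2000 + 0.65·0.8000) ≈ 0.0714
After 'pass': P(defective) = 0.2·0.0714 / (0.2·0.0714 + 0.65·0.9286) ≈ 0.0231
After 'pass': P(defective) = 0.2·0.0231 / (0.2·0.0231 + 0.65·0.9769) ≈ 0.0072
After 'fail': P(defective) = 0.8·0.0072 / (0.8·0.0072 + 0.35·0.9928) ≈ 0.0164

0.016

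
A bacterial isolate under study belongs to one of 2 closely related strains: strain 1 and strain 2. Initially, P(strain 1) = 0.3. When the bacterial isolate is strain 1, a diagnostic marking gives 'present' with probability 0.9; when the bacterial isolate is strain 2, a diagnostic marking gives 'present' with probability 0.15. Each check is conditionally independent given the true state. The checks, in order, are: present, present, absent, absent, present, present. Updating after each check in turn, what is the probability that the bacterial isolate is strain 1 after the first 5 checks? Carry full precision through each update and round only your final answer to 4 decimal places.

After 'present': P(strain 1) = 0.9·0.3000 / (0.9·0.3000 + 0.15·0.7000) ≈ 0.7200
After 'present': P(strain 1) = 0.9·0.7200 / (0.9·0.7200 + 0.15·0.2800) ≈ 0.9391
After 'absent': P(strain 1) = 0.1·0.9391 / (0.1·0.9391 + 0.85·0.0609) ≈ 0.6448
After 'absent': P(strain 1) = 0.1·0.6448 / (0.1·0.6448 + 0.85·0.3552) ≈ 0.1760
After 'present': P(strain 1) = 0.9·0.1760 / (0.9·0.1760 + 0.15·0.8240) ≈ 0.5616

0.5616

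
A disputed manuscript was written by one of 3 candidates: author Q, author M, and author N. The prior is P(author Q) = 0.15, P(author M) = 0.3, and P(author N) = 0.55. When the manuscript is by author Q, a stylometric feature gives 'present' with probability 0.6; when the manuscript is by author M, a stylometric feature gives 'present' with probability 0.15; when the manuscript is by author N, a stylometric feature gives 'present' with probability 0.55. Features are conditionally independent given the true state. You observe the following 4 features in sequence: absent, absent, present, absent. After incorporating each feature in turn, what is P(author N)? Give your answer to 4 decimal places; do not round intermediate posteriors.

Each posterior becomes the prior for the next update.
After 'absent': normaliser = 0.4·0.1500 + 0.85·0.3000 + 0.45·0.5500; P(author Q) ≈ 0.1067, P(author M) ≈ 0.4533, P(author N) ≈ 0.4400
After 'absent': normaliser = 0.4·0.1067 + 0.85·0.4533 + 0.45·0.4400; P(author Q) ≈ 0.0682, P(author M) ≈ 0.6155, P(author N) ≈ 0.3163
After 'present': normaliser = 0.6·0.0682 + 0.15·0.6155 + 0.55·0.3163; P(author Q) ≈ 0.1331, P(author M) ≈ 0.3006, P(author N) ≈ 0.5663
After 'absent': normaliser = 0.4·0.1331 + 0.85·0.3006 + 0.45·0.5663; P(author Q) ≈ 0.0945, P(author M) ≈ 0.4533, P(author N) ≈ 0.4522

0.4522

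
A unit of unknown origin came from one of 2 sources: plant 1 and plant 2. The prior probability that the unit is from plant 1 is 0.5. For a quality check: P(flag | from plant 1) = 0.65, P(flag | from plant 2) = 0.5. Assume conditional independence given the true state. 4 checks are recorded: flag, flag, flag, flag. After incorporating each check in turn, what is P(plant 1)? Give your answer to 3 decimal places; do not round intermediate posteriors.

After 'flag': P(plant 1) = 0.65·0.5000 / (0.65·0.5000 + 0.5·0.5000) ≈ 0.5652
After 'flag': P(plant 1) = 0.65·0.5652 / (0.65·0.5652 + 0.5·0.4348) ≈ 0.6283
After 'flag': P(plant 1) = 0.65·0.6283 / (0.65·0.6283 + 0.5·0.3717) ≈ 0.6872
After 'flag': P(plant 1) = 0.65·0.6872 / (0.65·0.6872 + 0.5·0.3128) ≈ 0.7407

0.741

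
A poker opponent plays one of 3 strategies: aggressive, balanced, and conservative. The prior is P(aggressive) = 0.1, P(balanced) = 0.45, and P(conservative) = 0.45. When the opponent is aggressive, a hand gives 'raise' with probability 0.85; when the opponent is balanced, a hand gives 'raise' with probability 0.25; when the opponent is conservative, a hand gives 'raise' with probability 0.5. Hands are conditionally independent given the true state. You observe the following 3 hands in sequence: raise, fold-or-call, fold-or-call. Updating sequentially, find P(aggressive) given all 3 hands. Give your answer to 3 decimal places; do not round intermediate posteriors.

After 'raise': normaliser = 0.85·0.1000 + 0.25·0.4500 + 0.5·0.4500; P(aggressive) ≈ 0.2012, P(balanced) ≈ 0.2663, P(conservative) ≈ 0.5325
After 'fold-or-call': normaliser = 0.15·0.2012 + 0.75·0.2663 + 0.5·0.5325; P(aggressive) ≈ 0.0608, P(balanced) ≈ 0.4025, P(conservative) ≈ 0.5367
After 'fold-or-call': normaliser = 0.15·0.0608 + 0.75·0.4025 + 0.5·0.5367; P(aggressive) ≈ 0.0157, P(balanced) ≈ 0.5211, P(conservative) ≈ 0.4632

0.016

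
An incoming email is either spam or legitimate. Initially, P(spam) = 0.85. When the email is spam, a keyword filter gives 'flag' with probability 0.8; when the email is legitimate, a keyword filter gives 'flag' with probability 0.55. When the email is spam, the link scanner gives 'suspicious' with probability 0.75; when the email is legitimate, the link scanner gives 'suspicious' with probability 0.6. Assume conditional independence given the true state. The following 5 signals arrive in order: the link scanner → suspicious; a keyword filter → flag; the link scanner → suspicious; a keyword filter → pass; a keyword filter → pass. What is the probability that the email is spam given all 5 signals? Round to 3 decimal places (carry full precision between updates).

After the link scanner='suspicious': P(spam) = 0.75·0.8500 / (0.75·0.8500 + 0.6·0.1500) ≈ 0.8763
After a keyword filter='flag': P(spam) = 0.8·0.8763 / (0.8·0.8763 + 0.55·0.1237) ≈ 0.9115
After the link scanner='suspicious': P(spam) = 0.75·0.9115 / (0.75·0.9115 + 0.6·0.0885) ≈ 0.9279
After a keyword filter='pass': P(spam) = 0.2·0.9279 / (0.2·0.9279 + 0.45·0.0721) ≈ 0.8513
After a keyword filter='pass': P(spam) = 0.2·0.8513 / (0.2·0.8513 + 0.45·0.1487) ≈ 0.7178

0.718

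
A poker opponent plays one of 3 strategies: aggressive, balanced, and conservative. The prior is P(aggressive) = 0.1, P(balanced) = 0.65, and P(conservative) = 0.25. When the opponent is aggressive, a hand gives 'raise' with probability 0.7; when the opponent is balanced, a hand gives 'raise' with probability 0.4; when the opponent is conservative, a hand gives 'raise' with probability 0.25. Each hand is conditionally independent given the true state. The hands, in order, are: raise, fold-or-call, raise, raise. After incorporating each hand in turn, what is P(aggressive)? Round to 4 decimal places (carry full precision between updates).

0.2695

After 'raise': normaliser = 0.7·0.1000 + 0.4·0.6500 + 0.25·0.2500; P(aggressive) ≈ 0.1783, P(balanced) ≈ 0.6624, P(conservative) ≈ 0.1592
After 'fold-or-call': normaliser = 0.3·0.1783 + 0.6·0.6624 + 0.75·0.1592; P(aggressive) ≈ 0.0938, P(balanced) ≈ 0.6968, P(conservative) ≈ 0.2094
After 'raise': normaliser = 0.7·0.0938 + 0.4·0.6968 + 0.25·0.2094; P(aggressive) ≈ 0.1655, P(balanced) ≈ 0.7026, P(conservative) ≈ 0.1319
After 'raise': normaliser = 0.7·0.1655 + 0.4·0.7026 + 0.25·0.1319; P(aggressive) ≈ 0.2695, P(balanced) ≈ 0.6538, P(conservative) ≈ 0.0767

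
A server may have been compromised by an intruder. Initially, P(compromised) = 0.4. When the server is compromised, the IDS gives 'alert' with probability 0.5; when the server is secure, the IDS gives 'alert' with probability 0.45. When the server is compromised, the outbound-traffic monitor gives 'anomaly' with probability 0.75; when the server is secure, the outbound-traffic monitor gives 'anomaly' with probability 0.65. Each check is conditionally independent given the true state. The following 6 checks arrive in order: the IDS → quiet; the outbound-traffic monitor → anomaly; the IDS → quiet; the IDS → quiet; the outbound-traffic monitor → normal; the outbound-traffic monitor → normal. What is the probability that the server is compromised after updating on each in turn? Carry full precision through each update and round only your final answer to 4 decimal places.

After the IDS='quiet': P(compromised) = 0.5·0.4000 / (0.5·0.4000 + 0.55·0.6000) ≈ 0.3774
After the outbound-traffic monitor='anomaly': P(compromised) = 0.75·0.3774 / (0.75·0.3774 + 0.65·0.6226) ≈ 0.4115
After the IDS='quiet': P(compromised) = 0.5·0.4115 / (0.5·0.4115 + 0.55·0.5885) ≈ 0.3887
After the IDS='quiet': P(compromised) = 0.5·0.3887 / (0.5·0.3887 + 0.55·0.6113) ≈ 0.3663
After the outbound-traffic monitor='normal': P(compromised) = 0.25·0.3663 / (0.25·0.3663 + 0.35·0.6337) ≈ 0.2922
After the outbound-traffic monitor='normal': P(compromised) = 0.25·0.2922 / (0.25·0.2922 + 0.35·0.7078) ≈ 0.2277

0.2277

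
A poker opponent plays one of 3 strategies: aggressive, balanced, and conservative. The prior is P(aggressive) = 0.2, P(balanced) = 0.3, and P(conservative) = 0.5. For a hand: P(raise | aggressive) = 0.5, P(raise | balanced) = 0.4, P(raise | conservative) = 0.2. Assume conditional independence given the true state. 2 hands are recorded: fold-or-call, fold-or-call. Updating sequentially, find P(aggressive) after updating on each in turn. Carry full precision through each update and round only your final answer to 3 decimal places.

0.105

After 'fold-or-call': normaliser = 0.5·0.2000 + 0.6·0.3000 + 0.8·0.5000; P(aggressive) ≈ 0.1471, P(balanced) ≈ 0.2647, P(conservative) ≈ 0.5882
After 'fold-or-call': normaliser = 0.5·0.1471 + 0.6·0.2647 + 0.8·0.5882; P(aggressive) ≈ 0.1046, P(balanced) ≈ 0.2259, P(conservative) ≈ 0.6695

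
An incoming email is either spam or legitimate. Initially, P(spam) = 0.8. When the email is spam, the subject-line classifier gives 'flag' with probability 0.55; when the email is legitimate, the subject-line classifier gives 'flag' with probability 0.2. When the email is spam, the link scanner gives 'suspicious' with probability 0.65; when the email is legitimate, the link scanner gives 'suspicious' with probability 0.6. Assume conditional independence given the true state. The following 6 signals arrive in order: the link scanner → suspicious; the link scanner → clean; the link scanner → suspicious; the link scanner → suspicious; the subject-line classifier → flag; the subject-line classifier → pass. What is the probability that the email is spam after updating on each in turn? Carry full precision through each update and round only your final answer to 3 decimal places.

0.873

After the link scanner='suspicious': P(spam) = 0.65·0.8000 / (0.65·0.8000 + 0.6·0.2000) ≈ 0.8125
After the link scanner='clean': P(spam) = 0.35·0.8125 / (0.35·0.8125 + 0.4·0.1875) ≈ 0.7913
After the link scanner='suspicious': P(spam) = 0.65·0.7913 / (0.65·0.7913 + 0.6·0.2087) ≈ 0.8042
After the link scanner='suspicious': P(spam) = 0.65·0.8042 / (0.65·0.8042 + 0.6·0.1958) ≈ 0.8165
After the subject-line classifier='flag': P(spam) = 0.55·0.8165 / (0.55·0.8165 + 0.2·0.1835) ≈ 0.9245
After the subject-line classifier='pass': P(spam) = 0.45·0.9245 / (0.45·0.9245 + 0.8·0.0755) ≈ 0.8732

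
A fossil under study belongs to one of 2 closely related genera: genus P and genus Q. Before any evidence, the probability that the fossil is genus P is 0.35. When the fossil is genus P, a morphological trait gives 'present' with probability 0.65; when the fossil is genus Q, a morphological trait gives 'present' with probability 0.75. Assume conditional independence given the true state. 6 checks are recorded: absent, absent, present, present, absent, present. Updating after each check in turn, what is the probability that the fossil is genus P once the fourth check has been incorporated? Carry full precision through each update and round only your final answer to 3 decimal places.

0.442

After 'absent': P(genus P) = 0.35·0.3500 / (0.35·0.3500 + 0.25·0.6500) ≈ 0.4298
After 'absent': P(genus P) = 0.35·0.4298 / (0.35·0.4298 + 0.25·0.5702) ≈ 0.5135
After 'present': P(genus P) = 0.65·0.5135 / (0.65·0.5135 + 0.75·0.4865) ≈ 0.4777
After 'present': P(genus P) = 0.65·0.4777 / (0.65·0.4777 + 0.75·0.5223) ≈ 0.4422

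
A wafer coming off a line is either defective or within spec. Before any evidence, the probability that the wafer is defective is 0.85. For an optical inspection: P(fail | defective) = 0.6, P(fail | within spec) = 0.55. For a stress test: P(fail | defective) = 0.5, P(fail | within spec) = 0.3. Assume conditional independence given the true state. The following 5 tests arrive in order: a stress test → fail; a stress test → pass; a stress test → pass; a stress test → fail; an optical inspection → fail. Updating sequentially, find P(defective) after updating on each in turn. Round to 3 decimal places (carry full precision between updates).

0.898

After a stress test='fail': P(defective) = 0.5·0.8500 / (0.5·0.8500 + 0.3·0.1500) ≈ 0.9043
After a stress test='pass': P(defective) = 0.5·0.9043 / (0.5·0.9043 + 0.7·0.0957) ≈ 0.8709
After a stress test='pass': P(defective) = 0.5·0.8709 / (0.5·0.8709 + 0.7·0.1291) ≈ 0.8281
After a stress test='fail': P(defective) = 0.5·0.8281 / (0.5·0.8281 + 0.3·0.1719) ≈ 0.8893
After an optical inspection='fail': P(defective) = 0.6·0.8893 / (0.6·0.8893 + 0.55·0.1107) ≈ 0.8976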